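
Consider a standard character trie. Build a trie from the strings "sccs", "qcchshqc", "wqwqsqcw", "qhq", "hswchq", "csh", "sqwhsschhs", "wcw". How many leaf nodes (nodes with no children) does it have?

8

Leaves are exactly the stored words that no other stored word extends.
Those words: "csh", "hswchq", "qcchshqc", "qhq", "sccs", "sqwhsschhs", "wcw", "wqwqsqcw"
Leaf count: 8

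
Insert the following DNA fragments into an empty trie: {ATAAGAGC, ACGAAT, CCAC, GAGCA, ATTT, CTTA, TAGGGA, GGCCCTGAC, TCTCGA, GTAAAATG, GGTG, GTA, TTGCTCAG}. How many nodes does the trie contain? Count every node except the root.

Trace insertions, counting only characters that open a new branch:
  "ATAAGAGC" → 8 new (A, T, A, A, G, A, G, C)
  "ACGAAT" → prefix "A" already present; 5 new (C, G, A, A, T)
  "CCAC" → 4 new (C, C, A, C)
  "GAGCA" → 5 new (G, A, G, C, A)
  "ATTT" → prefix "AT" already present; 2 new (T, T)
  "CTTA" → prefix "C" already present; 3 new (T, T, A)
  "TAGGGA" → 6 new (T, A, G, G, G, A)
  "GGCCCTGAC" → prefix "G" already present; 8 new (G, C, C, C, T, G, A, C)
  "TCTCGA" → prefix "T" already present; 5 new (C, T, C, G, A)
  "GTAAAATG" → prefix "G" already present; 7 new (T, A, A, A, A, T, G)
  "GGTG" → prefix "GG" already present; 2 new (T, G)
  "GTA" → prefix "GTA" already present; 0 new (none)
  "TTGCTCAG" → prefix "T" already present; 7 new (T, G, C, T, C, A, G)
Total nodes = 8 + 5 + 4 + 5 + 2 + 3 + 6 + 8 + 5 + 7 + 2 + 0 + 7 = 62

62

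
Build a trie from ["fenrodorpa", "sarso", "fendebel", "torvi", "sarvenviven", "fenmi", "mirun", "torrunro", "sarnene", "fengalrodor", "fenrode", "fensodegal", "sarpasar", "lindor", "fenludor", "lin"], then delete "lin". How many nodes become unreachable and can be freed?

0

After clearing the end-marker at "lin", prune upward until reaching a node still needed by another word.
Every node on "lin" is still needed (e.g. by "lindor"), so nothing is freed.
Nodes removed: 0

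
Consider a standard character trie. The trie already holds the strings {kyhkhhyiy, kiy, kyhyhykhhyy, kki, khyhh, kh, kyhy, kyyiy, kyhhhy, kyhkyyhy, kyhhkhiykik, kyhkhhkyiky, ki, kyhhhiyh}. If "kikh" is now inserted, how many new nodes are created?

The longest prefix of "kikh" already in the trie is "ki" (length 2).
So 4 − 2 = 2 new nodes.

2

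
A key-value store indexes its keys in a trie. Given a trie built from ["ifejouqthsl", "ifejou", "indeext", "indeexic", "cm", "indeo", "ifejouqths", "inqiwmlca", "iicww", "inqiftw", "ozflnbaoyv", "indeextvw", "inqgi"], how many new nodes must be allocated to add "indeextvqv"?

Walking "indeextvqv" from the root, the first 8 characters ("indeextv") follow existing edges; "q" is the first miss.
Each of the 2 remaining characters creates one node.

2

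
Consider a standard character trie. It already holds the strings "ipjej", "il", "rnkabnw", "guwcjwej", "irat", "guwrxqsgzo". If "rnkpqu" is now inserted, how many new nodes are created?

The longest prefix of "rnkpqu" already in the trie is "rnk" (length 3).
Each of the 3 remaining characters creates one node.

3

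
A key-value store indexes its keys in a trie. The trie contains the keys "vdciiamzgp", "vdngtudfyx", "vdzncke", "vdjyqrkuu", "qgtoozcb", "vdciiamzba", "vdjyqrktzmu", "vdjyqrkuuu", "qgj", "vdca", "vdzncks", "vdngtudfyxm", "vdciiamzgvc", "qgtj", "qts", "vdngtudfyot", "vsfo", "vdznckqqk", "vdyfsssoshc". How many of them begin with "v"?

15

Traverse to the node for "v", then collect every word in that subtree.
Words under "v": vdca, vdciiamzba, vdciiamzgp, vdciiamzgvc, vdjyqrktzmu, vdjyqrkuu, vdjyqrkuuu, vdngtudfyot, vdngtudfyx, vdngtudfyxm, vdyfsssoshc, vdzncke, vdznckqqk, vdzncks, vsfo
Count: 15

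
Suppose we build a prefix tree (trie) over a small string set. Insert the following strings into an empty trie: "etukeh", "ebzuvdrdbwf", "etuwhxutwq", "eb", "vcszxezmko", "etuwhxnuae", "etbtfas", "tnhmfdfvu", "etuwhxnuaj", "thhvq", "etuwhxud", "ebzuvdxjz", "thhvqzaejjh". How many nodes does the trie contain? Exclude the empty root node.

Count nodes per top-level branch (shared prefixes stored once):
  'e'-branch (eb, ebzuvdrdbwf, ebzuvdxjz, etbtfas, etukeh, etuwhxnuae, etuwhxnuaj, etuwhxud, etuwhxutwq): 37 nodes
  't'-branch (thhvq, thhvqzaejjh, tnhmfdfvu): 19 nodes
  'v'-branch (vcszxezmko): 10 nodes
Sum: 66

66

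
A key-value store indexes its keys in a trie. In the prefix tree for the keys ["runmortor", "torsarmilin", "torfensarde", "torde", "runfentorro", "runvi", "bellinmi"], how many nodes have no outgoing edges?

7

A leaf is a node with no children — equivalently, the end of a word that is not a proper prefix of any other stored word.
Those words: "bellinmi", "runfentorro", "runmortor", "runvi", "torde", "torfensarde", "torsarmilin"
Leaf count: 7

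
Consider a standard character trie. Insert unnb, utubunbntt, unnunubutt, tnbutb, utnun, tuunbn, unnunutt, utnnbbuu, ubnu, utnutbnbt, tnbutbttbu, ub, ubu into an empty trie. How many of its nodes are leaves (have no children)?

Leaves are exactly the stored words that no other stored word extends.
Those words: "tnbutbttbu", "tuunbn", "ubnu", "ubu", "unnb", "unnunubutt", "unnunutt", "utnnbbuu", "utnun", "utnutbnbt", "utubunbntt"
Leaf count: 11

11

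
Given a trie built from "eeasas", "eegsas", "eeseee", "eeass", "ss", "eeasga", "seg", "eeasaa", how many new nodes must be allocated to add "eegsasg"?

1

"eegsas" is already a path in the trie; the remaining "g" must be added.
Each of the 1 remaining characters creates one node.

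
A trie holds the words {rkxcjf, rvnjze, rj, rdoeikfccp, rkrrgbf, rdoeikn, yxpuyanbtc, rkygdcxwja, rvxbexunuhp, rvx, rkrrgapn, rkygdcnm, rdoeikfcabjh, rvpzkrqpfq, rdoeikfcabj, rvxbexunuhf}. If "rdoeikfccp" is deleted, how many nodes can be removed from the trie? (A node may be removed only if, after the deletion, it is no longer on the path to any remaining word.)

After clearing the end-marker at "rdoeikfccp", prune upward until reaching a node still needed by another word.
The suffix "cp" (2 nodes) is used only by "rdoeikfccp"; the node for "rdoeikfc" still has the child "a", so pruning stops there.
Nodes removed: 2

2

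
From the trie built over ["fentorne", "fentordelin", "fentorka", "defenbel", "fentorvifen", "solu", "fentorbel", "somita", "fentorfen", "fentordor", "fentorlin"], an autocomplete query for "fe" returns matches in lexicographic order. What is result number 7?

Words with prefix "fe", in lexicographic order: "fentorbel", "fentordelin", "fentordor", "fentorfen", "fentorka", "fentorlin", "fentorne", "fentorvifen"
Position 7: fentorne

fentorne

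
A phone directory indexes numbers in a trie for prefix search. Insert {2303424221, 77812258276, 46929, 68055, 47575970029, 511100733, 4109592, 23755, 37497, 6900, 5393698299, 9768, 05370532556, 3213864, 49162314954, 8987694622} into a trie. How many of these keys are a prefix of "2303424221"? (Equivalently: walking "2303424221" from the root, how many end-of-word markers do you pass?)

1

Walk "2303424221" from the root; an end-of-word marker is hit whenever a stored word is a prefix of "2303424221".
Prefixes of the query that are stored words: "2303424221"
Count: 1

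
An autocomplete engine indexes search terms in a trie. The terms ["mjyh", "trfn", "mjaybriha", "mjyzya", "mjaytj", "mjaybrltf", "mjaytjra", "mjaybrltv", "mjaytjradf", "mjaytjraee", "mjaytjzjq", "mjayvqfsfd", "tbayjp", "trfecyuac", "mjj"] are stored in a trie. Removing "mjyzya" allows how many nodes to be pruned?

3

After clearing the end-marker at "mjyzya", prune upward until reaching a node still needed by another word.
The suffix "zya" (3 nodes) is used only by "mjyzya"; the node for "mjy" still has the child "h", so pruning stops there.
Nodes removed: 3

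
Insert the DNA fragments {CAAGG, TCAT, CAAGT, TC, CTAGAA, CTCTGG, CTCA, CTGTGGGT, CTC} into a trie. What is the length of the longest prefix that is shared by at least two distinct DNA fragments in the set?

4

Look for the deepest trie node that still has at least two words in its subtree.
"CAAGG" and "CAAGT" agree on "CAAG" (4 characters) before diverging; nothing deeper is shared.
Longest shared-prefix length: 4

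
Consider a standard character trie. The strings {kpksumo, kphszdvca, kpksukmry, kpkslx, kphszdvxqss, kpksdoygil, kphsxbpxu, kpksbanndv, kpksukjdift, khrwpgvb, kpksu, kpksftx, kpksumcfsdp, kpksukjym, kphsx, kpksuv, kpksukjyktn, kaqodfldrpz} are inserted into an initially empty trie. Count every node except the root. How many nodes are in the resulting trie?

77

Count nodes per top-level branch (shared prefixes stored once):
  'k'-branch (kaqodfldrpz, khrwpgvb, kphsx, kphsxbpxu, kphszdvca, kphszdvxqss, kpksbanndv, kpksdoygil, kpksftx, kpkslx, kpksu, kpksukjdift, kpksukjyktn, kpksukjym, kpksukmry, kpksumcfsdp, kpksumo, kpksuv): 77 nodes
Sum: 77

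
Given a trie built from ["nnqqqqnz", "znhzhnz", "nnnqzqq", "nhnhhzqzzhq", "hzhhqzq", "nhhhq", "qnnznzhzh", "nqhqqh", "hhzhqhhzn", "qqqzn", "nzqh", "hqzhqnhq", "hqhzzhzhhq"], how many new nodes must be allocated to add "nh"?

"nh" is already a full path in the trie; only an end-marker is added.
No new nodes are needed: 0.

0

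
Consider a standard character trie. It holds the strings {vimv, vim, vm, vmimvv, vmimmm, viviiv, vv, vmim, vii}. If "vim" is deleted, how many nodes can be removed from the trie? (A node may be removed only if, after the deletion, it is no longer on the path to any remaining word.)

0

A node on "vim"'s path can go only if nothing else ends at it or branches off below it.
Every node on "vim" is still needed (e.g. by "vimv"), so nothing is freed.
Nodes removed: 0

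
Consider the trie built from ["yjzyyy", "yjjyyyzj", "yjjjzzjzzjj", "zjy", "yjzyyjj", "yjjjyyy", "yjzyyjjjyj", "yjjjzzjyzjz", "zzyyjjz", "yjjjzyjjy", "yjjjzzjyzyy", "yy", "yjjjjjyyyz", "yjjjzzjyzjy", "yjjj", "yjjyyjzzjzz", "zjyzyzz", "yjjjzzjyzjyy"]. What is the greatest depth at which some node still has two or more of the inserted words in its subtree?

11

The deepest shared node is where two words last agree before diverging.
"yjjjzzjyzjy" and "yjjjzzjyzjyy" agree on "yjjjzzjyzjy" (11 characters) before diverging; nothing deeper is shared.
Longest shared-prefix length: 11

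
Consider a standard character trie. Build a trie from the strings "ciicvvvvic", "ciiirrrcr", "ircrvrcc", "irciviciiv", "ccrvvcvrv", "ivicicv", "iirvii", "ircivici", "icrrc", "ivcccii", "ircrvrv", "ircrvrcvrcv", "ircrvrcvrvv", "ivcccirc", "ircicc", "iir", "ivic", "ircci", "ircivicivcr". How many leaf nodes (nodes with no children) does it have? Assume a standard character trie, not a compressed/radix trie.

A leaf is a node with no children — equivalently, the end of a word that is not a proper prefix of any other stored word.
Those words: "ccrvvcvrv", "ciicvvvvic", "ciiirrrcr", "icrrc", "iirvii", "ircci", "ircicc", "irciviciiv", "ircivicivcr", "ircrvrcc", "ircrvrcvrcv", "ircrvrcvrvv", "ircrvrv", "ivcccii", "ivcccirc", "ivicicv"
Leaf count: 16

16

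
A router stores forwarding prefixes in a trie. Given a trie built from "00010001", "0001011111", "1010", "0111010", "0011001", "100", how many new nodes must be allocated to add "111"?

The longest prefix of "111" already in the trie is "1" (length 1).
New nodes needed: |"111"| − 1 = 3 − 1 = 2.

2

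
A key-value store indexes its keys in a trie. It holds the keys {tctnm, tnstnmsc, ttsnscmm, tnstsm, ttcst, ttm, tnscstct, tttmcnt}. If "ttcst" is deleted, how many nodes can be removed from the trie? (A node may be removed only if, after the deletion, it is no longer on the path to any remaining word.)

After clearing the end-marker at "ttcst", prune upward until reaching a node still needed by another word.
The suffix "cst" (3 nodes) is used only by "ttcst"; the node for "tt" still has the child "s", so pruning stops there.
Nodes removed: 3

3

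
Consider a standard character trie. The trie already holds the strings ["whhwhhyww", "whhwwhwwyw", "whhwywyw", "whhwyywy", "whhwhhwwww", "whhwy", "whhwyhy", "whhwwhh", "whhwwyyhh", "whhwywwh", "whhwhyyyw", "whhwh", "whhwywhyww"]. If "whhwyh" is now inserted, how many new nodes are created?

Every character of "whhwyh" already lies on an existing path (it is a prefix of some stored word).
No new nodes are needed: 0.

0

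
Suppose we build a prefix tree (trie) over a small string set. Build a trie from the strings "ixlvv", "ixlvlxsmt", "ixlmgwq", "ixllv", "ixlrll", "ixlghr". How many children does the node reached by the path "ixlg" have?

1

Follow the path "ixlg" to its node, then look at its outgoing edges.
Distinct next characters after "ixlg": h.
That node has 1 child edge.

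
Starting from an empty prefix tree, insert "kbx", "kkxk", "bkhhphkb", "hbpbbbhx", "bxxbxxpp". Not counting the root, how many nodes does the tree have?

Trie structure (* marks end of a word):
(root)
├─ b
│  ├─ k
│  │  └─ h
│  │     └─ h
│  │        └─ p
│  │           └─ h
│  │              └─ k
│  │                 └─ b *
│  └─ x
│     └─ x
│        └─ b
│           └─ x
│              └─ x
│                 └─ p
│                    └─ p *
├─ h
│  └─ b
│     └─ p
│        └─ b
│           └─ b
│              └─ b
│                 └─ h
│                    └─ x *
└─ k
   ├─ b
   │  └─ x *
   └─ k
      └─ x
         └─ k *
Counting every labelled node above: 29.

29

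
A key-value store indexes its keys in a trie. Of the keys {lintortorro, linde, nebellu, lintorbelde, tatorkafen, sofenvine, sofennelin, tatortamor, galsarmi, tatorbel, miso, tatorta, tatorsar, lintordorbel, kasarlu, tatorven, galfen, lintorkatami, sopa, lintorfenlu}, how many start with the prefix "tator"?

6

Filter for entries beginning with "tator":
Matches: "tatorbel", "tatorkafen", "tatorsar", "tatorta", "tatortamor", "tatorven"
Count: 6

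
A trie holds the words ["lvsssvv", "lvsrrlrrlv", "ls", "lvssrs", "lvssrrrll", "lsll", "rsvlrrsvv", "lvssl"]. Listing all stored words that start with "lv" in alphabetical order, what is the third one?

lvssrrrll

DFS of the "lv" subtree visits, in order: "lvsrrlrrlv", "lvssl", "lvssrrrll", "lvssrs", "lvsssvv"
The 3rd is lvssrrrll.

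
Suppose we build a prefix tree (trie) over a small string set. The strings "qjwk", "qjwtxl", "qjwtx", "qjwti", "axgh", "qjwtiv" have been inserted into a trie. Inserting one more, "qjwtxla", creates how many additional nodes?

The longest prefix of "qjwtxla" already in the trie is "qjwtxl" (length 6).
Each of the 1 remaining characters creates one node.

1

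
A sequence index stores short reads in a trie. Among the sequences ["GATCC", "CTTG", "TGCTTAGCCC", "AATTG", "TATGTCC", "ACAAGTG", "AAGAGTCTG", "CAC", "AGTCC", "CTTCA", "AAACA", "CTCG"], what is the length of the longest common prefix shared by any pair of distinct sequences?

The deepest shared node is where two words last agree before diverging.
e.g. "CTTCA" and "CTTG" share the prefix "CTT" of length 3; no pair shares a longer one.
Longest shared-prefix length: 3

3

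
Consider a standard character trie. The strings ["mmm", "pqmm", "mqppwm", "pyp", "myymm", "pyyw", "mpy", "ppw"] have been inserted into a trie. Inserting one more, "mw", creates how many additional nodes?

"m" is already a path in the trie; the remaining "w" must be added.
Each of the 1 remaining characters creates one node.

1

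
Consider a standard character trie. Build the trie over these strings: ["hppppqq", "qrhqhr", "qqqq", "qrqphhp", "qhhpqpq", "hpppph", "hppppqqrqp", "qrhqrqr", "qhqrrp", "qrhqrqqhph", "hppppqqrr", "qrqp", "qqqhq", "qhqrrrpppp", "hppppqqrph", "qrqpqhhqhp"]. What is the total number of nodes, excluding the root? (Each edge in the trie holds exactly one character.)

For each word, the new-node count is its length minus the longest prefix already in the trie:
  "hppppqq" → 7 new (h, p, p, p, p, q, q)
  "qrhqhr" → 6 new (q, r, h, q, h, r)
  "qqqq" → prefix "q" already present; 3 new (q, q, q)
  "qrqphhp" → prefix "qr" already present; 5 new (q, p, h, h, p)
  "qhhpqpq" → prefix "q" already present; 6 new (h, h, p, q, p, q)
  "hpppph" → prefix "hpppp" already present; 1 new (h)
  "hppppqqrqp" → prefix "hppppqq" already present; 3 new (r, q, p)
  "qrhqrqr" → prefix "qrhq" already present; 3 new (r, q, r)
  "qhqrrp" → prefix "qh" already present; 4 new (q, r, r, p)
  "qrhqrqqhph" → prefix "qrhqrq" already present; 4 new (q, h, p, h)
  "hppppqqrr" → prefix "hppppqqr" already present; 1 new (r)
  "qrqp" → prefix "qrqp" already present; 0 new (none)
  "qqqhq" → prefix "qqq" already present; 2 new (h, q)
  "qhqrrrpppp" → prefix "qhqrr" already present; 5 new (r, p, p, p, p)
  "hppppqqrph" → prefix "hppppqqr" already present; 2 new (p, h)
  "qrqpqhhqhp" → prefix "qrqp" already present; 6 new (q, h, h, q, h, p)
Total nodes = 7 + 6 + 3 + 5 + 6 + 1 + 3 + 3 + 4 + 4 + 1 + 0 + 2 + 5 + 2 + 6 = 58

58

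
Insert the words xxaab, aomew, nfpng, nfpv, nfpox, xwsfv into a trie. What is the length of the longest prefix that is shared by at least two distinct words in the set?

Look for the deepest trie node that still has at least two words in its subtree.
"nfpng" and "nfpox" agree on "nfp" (3 characters) before diverging; nothing deeper is shared.
Longest shared-prefix length: 3

3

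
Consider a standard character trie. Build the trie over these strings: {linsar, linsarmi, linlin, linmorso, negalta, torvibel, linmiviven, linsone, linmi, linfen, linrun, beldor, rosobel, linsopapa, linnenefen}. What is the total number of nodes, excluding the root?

Count nodes per top-level branch (shared prefixes stored once):
  'b'-branch (beldor): 6 nodes
  'l'-branch (linfen, linlin, linmi, linmiviven, linmorso, linnenefen, linrun, linsar, linsarmi, linsone, linsopapa): 42 nodes
  'n'-branch (negalta): 7 nodes
  'r'-branch (rosobel): 7 nodes
  't'-branch (torvibel): 8 nodes
Sum: 70

70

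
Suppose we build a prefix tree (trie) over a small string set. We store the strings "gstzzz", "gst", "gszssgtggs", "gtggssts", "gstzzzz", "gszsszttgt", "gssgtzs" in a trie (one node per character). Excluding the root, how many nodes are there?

32

Trie structure (* marks end of a word):
(root)
└─ g
   ├─ s
   │  ├─ s
   │  │  └─ g
   │  │     └─ t
   │  │        └─ z
   │  │           └─ s *
   │  ├─ t *
   │  │  └─ z
   │  │     └─ z
   │  │        └─ z *
   │  │           └─ z *
   │  └─ z
   │     └─ s
   │        └─ s
   │           ├─ g
   │           │  └─ t
   │           │     └─ g
   │           │        └─ g
   │           │           └─ s *
   │           └─ z
   │              └─ t
   │                 └─ t
   │                    └─ g
   │                       └─ t *
   └─ t
      └─ g
         └─ g
            └─ s
               └─ s
                  └─ t
                     └─ s *
Counting every labelled node above: 32.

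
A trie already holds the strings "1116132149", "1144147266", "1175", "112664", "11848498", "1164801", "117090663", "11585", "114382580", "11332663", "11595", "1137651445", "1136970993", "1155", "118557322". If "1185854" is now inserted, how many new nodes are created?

Walking "1185854" from the root, the first 4 characters ("1185") follow existing edges; "8" is the first miss.
So 7 − 4 = 3 new nodes.

3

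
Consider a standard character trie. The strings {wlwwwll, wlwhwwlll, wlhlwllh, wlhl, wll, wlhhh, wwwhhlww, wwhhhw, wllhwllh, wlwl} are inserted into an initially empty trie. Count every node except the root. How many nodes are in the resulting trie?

Trace insertions, counting only characters that open a new branch:
  "wlwwwll" → 7 new (w, l, w, w, w, l, l)
  "wlwhwwlll" → prefix "wlw" already present; 6 new (h, w, w, l, l, l)
  "wlhlwllh" → prefix "wl" already present; 6 new (h, l, w, l, l, h)
  "wlhl" → prefix "wlhl" already present; 0 new (none)
  "wll" → prefix "wl" already present; 1 new (l)
  "wlhhh" → prefix "wlh" already present; 2 new (h, h)
  "wwwhhlww" → prefix "w" already present; 7 new (w, w, h, h, l, w, w)
  "wwhhhw" → prefix "ww" already present; 4 new (h, h, h, w)
  "wllhwllh" → prefix "wll" already present; 5 new (h, w, l, l, h)
  "wlwl" → prefix "wlw" already present; 1 new (l)
Total nodes = 7 + 6 + 6 + 0 + 1 + 2 + 7 + 4 + 5 + 1 = 39

39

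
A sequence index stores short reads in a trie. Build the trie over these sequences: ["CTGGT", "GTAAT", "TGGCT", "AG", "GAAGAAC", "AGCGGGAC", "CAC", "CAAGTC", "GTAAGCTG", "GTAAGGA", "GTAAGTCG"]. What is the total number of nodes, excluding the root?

44

Count nodes per top-level branch (shared prefixes stored once):
  'A'-branch (AG, AGCGGGAC): 8 nodes
  'C'-branch (CAAGTC, CAC, CTGGT): 11 nodes
  'G'-branch (GAAGAAC, GTAAGCTG, GTAAGGA, GTAAGTCG, GTAAT): 20 nodes
  'T'-branch (TGGCT): 5 nodes
Sum: 44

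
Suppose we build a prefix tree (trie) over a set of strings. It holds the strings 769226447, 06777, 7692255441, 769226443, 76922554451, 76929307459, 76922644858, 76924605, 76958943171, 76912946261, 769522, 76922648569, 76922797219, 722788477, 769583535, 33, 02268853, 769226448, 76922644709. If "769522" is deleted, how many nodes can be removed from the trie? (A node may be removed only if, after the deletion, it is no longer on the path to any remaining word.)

After clearing the end-marker at "769522", prune upward until reaching a node still needed by another word.
The suffix "22" (2 nodes) is used only by "769522"; the node for "7695" still has the child "8", so pruning stops there.
Nodes removed: 2

2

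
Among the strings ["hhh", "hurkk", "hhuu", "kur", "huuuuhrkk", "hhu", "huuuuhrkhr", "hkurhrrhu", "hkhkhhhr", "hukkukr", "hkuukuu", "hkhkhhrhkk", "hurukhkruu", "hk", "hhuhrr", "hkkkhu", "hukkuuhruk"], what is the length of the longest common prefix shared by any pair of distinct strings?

8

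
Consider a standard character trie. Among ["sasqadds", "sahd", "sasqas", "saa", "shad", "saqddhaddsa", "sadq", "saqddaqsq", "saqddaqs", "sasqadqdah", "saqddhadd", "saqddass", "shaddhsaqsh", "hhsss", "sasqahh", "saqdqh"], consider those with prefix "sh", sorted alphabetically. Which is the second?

shaddhsaqsh

DFS of the "sh" subtree visits, in order: "shad", "shaddhsaqsh"
The 2nd is shaddhsaqsh.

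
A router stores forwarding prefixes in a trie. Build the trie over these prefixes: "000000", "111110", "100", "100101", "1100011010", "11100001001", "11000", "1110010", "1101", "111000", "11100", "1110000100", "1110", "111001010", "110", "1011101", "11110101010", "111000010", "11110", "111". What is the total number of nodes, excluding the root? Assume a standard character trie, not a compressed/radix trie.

50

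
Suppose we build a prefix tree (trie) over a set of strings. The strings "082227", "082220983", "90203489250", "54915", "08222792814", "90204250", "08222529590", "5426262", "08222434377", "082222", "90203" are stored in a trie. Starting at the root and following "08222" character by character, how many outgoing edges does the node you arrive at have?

5

The children of the "08222" node are the distinct next characters among strings starting with "08222".
Characters that immediately follow "08222" among the stored strings: {0, 2, 4, 5, 7}.
That node has 5 child edges.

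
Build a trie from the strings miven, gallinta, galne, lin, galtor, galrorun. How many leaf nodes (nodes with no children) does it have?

Leaves are exactly the stored words that no other stored word extends.
Those words: "gallinta", "galne", "galrorun", "galtor", "lin", "miven"
Leaf count: 6

6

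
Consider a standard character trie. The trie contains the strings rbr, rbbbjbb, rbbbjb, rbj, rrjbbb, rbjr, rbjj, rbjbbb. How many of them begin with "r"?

8

Filter for entries beginning with "r":
Matches: "rbbbjb", "rbbbjbb", "rbj", "rbjbbb", "rbjj", "rbjr", "rbr", "rrjbbb"
Count: 8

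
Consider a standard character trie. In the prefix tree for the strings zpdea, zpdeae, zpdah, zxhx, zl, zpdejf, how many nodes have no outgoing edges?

5

Leaves are exactly the stored words that no other stored word extends.
Those words: "zl", "zpdah", "zpdeae", "zpdejf", "zxhx"
Leaf count: 5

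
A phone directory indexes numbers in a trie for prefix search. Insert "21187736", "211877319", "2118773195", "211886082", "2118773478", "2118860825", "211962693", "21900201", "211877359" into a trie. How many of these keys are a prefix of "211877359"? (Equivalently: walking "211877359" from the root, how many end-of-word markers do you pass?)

1

Traverse "211877359" character by character; count nodes along the way that are marked as word ends.
Prefixes of the query that are stored words: "211877359"
Count: 1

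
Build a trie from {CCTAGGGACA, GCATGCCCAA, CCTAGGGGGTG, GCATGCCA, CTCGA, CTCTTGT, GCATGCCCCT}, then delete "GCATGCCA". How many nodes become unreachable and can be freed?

1

After clearing the end-marker at "GCATGCCA", prune upward until reaching a node still needed by another word.
The suffix "A" (1 node) is used only by "GCATGCCA"; the node for "GCATGCC" still has the child "C", so pruning stops there.
Nodes removed: 1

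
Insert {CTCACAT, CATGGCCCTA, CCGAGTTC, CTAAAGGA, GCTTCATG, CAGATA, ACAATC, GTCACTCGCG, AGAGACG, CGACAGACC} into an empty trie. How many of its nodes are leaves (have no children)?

A leaf is a node with no children — equivalently, the end of a word that is not a proper prefix of any other stored word.
Those words: "ACAATC", "AGAGACG", "CAGATA", "CATGGCCCTA", "CCGAGTTC", "CGACAGACC", "CTAAAGGA", "CTCACAT", "GCTTCATG", "GTCACTCGCG"
Leaf count: 10

10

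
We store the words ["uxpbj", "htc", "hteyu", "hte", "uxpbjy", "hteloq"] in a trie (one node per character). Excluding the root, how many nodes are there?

Insert word by word; a character creates a node only if that edge doesn't already exist:
  "uxpbj" → 5 new (u, x, p, b, j)
  "htc" → 3 new (h, t, c)
  "hteyu" → prefix "ht" already present; 3 new (e, y, u)
  "hte" → prefix "hte" already present; 0 new (none)
  "uxpbjy" → prefix "uxpbj" already present; 1 new (y)
  "hteloq" → prefix "hte" already present; 3 new (l, o, q)
Total nodes = 5 + 3 + 3 + 0 + 1 + 3 = 15

15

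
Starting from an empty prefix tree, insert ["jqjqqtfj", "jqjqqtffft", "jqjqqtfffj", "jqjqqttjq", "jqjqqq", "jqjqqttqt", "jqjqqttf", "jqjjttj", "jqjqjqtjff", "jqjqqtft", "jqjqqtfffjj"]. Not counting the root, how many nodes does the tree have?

Count nodes per top-level branch (shared prefixes stored once):
  'j'-branch (jqjjttj, jqjqjqtjff, jqjqqq, jqjqqtfffj, jqjqqtfffjj, jqjqqtffft, jqjqqtfj, jqjqqtft, jqjqqttf, jqjqqttjq, jqjqqttqt): 31 nodes
Sum: 31

31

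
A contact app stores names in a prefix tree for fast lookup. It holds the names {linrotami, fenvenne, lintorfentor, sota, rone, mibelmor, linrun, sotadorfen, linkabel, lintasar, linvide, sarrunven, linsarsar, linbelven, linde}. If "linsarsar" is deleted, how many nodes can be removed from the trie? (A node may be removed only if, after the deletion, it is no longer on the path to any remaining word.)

A node on "linsarsar"'s path can go only if nothing else ends at it or branches off below it.
The suffix "sarsar" (6 nodes) is used only by "linsarsar"; the node for "lin" still has the child "r", so pruning stops there.
Nodes removed: 6

6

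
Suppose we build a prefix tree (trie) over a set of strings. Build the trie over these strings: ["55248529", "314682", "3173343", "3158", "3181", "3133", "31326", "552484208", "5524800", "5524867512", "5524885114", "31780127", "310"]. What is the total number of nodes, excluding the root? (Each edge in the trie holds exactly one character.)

49

Count nodes per top-level branch (shared prefixes stored once):
  '3'-branch (310, 31326, 3133, 314682, 3158, 3173343, 31780127, 3181): 25 nodes
  '5'-branch (5524800, 552484208, 55248529, 5524867512, 5524885114): 24 nodes
Sum: 49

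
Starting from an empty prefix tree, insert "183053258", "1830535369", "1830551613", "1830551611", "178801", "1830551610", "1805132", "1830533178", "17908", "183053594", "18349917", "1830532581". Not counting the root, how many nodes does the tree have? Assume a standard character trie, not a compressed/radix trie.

45

Trace insertions, counting only characters that open a new branch:
  "183053258" → 9 new (1, 8, 3, 0, 5, 3, 2, 5, 8)
  "1830535369" → prefix "183053" already present; 4 new (5, 3, 6, 9)
  "1830551613" → prefix "18305" already present; 5 new (5, 1, 6, 1, 3)
  "1830551611" → prefix "183055161" already present; 1 new (1)
  "178801" → prefix "1" already present; 5 new (7, 8, 8, 0, 1)
  "1830551610" → prefix "183055161" already present; 1 new (0)
  "1805132" → prefix "18" already present; 5 new (0, 5, 1, 3, 2)
  "1830533178" → prefix "183053" already present; 4 new (3, 1, 7, 8)
  "17908" → prefix "17" already present; 3 new (9, 0, 8)
  "183053594" → prefix "1830535" already present; 2 new (9, 4)
  "18349917" → prefix "183" already present; 5 new (4, 9, 9, 1, 7)
  "1830532581" → prefix "183053258" already present; 1 new (1)
Total nodes = 9 + 4 + 5 + 1 + 5 + 1 + 5 + 4 + 3 + 2 + 5 + 1 = 45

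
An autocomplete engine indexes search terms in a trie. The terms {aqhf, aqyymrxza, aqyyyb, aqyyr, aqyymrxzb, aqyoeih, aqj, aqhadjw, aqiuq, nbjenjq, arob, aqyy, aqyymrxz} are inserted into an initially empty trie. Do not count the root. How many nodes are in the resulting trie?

37

Trie structure (* marks end of a word):
(root)
├─ a
│  ├─ q
│  │  ├─ h
│  │  │  ├─ a
│  │  │  │  └─ d
│  │  │  │     └─ j
│  │  │  │        └─ w *
│  │  │  └─ f *
│  │  ├─ i
│  │  │  └─ u
│  │  │     └─ q *
│  │  ├─ j *
│  │  └─ y
│  │     ├─ o
│  │     │  └─ e
│  │     │     └─ i
│  │     │        └─ h *
│  │     └─ y *
│  │        ├─ m
│  │        │  └─ r
│  │        │     └─ x
│  │        │        └─ z *
│  │        │           ├─ a *
│  │        │           └─ b *
│  │        ├─ r *
│  │        └─ y
│  │           └─ b *
│  └─ r
│     └─ o
│        └─ b *
└─ n
   └─ b
      └─ j
         └─ e
            └─ n
               └─ j
                  └─ q *
Counting every labelled node above: 37.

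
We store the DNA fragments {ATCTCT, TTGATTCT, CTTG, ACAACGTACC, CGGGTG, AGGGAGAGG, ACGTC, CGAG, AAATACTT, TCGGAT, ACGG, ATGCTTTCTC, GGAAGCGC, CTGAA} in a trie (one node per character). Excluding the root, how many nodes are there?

77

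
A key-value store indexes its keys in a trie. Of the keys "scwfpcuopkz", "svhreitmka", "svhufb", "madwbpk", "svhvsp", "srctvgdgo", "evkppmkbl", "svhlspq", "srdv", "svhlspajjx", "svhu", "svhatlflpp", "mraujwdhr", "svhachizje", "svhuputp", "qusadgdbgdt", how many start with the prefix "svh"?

Filter for entries beginning with "svh":
Words under "svh": svhachizje, svhatlflpp, svhlspajjx, svhlspq, svhreitmka, svhu, svhufb, svhuputp, svhvsp
Count: 9

9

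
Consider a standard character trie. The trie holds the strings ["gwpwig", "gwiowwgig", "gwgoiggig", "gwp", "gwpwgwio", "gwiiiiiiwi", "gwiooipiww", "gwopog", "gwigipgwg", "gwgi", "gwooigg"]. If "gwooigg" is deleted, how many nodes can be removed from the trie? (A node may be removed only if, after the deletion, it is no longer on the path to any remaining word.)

Walk "gwooigg" from the leaf back toward the root, removing each node that no remaining word uses.
The suffix "oigg" (4 nodes) is used only by "gwooigg"; the node for "gwo" still has the child "p", so pruning stops there.
Nodes removed: 4

4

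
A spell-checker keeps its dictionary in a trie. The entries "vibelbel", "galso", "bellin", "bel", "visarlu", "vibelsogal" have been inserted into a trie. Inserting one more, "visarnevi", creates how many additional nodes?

4

"visar" is already a path in the trie; the remaining "nevi" must be added.
New nodes needed: |"visarnevi"| − 5 = 9 − 5 = 4.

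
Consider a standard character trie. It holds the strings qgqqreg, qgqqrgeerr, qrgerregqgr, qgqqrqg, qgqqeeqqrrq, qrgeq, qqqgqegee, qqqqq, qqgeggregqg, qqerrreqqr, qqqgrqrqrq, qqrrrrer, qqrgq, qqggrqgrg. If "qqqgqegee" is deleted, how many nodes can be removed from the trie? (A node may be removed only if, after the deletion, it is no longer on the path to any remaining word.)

5

A node on "qqqgqegee"'s path can go only if nothing else ends at it or branches off below it.
The suffix "qegee" (5 nodes) is used only by "qqqgqegee"; the node for "qqqg" still has the child "r", so pruning stops there.
Nodes removed: 5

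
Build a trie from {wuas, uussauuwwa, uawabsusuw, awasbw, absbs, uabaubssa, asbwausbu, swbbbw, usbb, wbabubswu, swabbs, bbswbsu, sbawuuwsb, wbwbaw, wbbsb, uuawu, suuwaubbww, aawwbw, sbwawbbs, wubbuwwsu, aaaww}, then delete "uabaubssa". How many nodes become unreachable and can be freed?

A node on "uabaubssa"'s path can go only if nothing else ends at it or branches off below it.
The suffix "baubssa" (7 nodes) is used only by "uabaubssa"; the node for "ua" still has the child "w", so pruning stops there.
Nodes removed: 7

7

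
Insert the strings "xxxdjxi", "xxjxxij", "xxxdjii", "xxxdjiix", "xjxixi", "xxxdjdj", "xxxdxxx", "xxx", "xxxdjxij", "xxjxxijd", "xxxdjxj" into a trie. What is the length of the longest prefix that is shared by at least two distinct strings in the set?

7

Equivalently: take the maximum, over all pairs, of their longest common prefix length.
"xxjxxij" and "xxjxxijd" agree on "xxjxxij" (7 characters) before diverging; nothing deeper is shared.
Longest shared-prefix length: 7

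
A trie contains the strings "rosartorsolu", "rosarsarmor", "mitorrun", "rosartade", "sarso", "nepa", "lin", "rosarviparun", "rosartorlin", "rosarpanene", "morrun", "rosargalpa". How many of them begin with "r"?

7

Filter for entries beginning with "r":
Matches: "rosargalpa", "rosarpanene", "rosarsarmor", "rosartade", "rosartorlin", "rosartorsolu", "rosarviparun"
Count: 7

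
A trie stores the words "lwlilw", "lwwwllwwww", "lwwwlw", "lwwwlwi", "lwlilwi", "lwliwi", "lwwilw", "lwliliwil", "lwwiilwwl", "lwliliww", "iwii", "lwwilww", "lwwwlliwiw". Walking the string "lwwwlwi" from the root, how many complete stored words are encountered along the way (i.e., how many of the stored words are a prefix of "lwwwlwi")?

Check each prefix of "lwwwlwi" against the stored set — each match is an end-marker on the path.
Prefixes of the query that are stored words: "lwwwlw", "lwwwlwi"
Count: 2

2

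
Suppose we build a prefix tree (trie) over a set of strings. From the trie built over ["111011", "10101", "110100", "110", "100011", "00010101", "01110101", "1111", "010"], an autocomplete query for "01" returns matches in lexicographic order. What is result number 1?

010

Filter for "01…" and sort: "010", "01110101"
Position 1: 010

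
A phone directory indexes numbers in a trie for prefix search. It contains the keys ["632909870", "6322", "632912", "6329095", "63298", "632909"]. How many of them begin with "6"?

Walk to "6"; the words in its subtree are exactly those with that prefix.
Matches: "6322", "632909", "6329095", "632909870", "632912", "63298"
Count: 6

6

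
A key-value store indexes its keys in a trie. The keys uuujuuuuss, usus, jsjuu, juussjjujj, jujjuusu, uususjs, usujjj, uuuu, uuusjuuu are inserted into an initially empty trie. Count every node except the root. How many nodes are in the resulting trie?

47

Trace insertions, counting only characters that open a new branch:
  "uuujuuuuss" → 10 new (u, u, u, j, u, u, u, u, s, s)
  "usus" → prefix "u" already present; 3 new (s, u, s)
  "jsjuu" → 5 new (j, s, j, u, u)
  "juussjjujj" → prefix "j" already present; 9 new (u, u, s, s, j, j, u, j, j)
  "jujjuusu" → prefix "ju" already present; 6 new (j, j, u, u, s, u)
  "uususjs" → prefix "uu" already present; 5 new (s, u, s, j, s)
  "usujjj" → prefix "usu" already present; 3 new (j, j, j)
  "uuuu" → prefix "uuu" already present; 1 new (u)
  "uuusjuuu" → prefix "uuu" already present; 5 new (s, j, u, u, u)
Total nodes = 10 + 3 + 5 + 9 + 6 + 5 + 3 + 1 + 5 = 47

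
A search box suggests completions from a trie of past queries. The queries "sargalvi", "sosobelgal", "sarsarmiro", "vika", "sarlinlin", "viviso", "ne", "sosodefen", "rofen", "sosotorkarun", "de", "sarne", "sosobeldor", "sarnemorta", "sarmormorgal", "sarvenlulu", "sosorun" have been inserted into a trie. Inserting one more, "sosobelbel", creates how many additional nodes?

3

"sosobel" is already a path in the trie; the remaining "bel" must be added.
So 10 − 7 = 3 new nodes.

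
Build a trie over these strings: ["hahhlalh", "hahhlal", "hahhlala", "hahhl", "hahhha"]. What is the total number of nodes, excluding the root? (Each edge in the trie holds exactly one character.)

11

Trie structure (* marks end of a word):
(root)
└─ h
   └─ a
      └─ h
         └─ h
            ├─ h
            │  └─ a *
            └─ l *
               └─ a
                  └─ l *
                     ├─ a *
                     └─ h *
Counting every labelled node above: 11.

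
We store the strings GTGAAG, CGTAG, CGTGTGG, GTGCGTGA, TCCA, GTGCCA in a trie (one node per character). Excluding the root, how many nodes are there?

26

Count nodes per top-level branch (shared prefixes stored once):
  'C'-branch (CGTAG, CGTGTGG): 9 nodes
  'G'-branch (GTGAAG, GTGCCA, GTGCGTGA): 13 nodes
  'T'-branch (TCCA): 4 nodes
Sum: 26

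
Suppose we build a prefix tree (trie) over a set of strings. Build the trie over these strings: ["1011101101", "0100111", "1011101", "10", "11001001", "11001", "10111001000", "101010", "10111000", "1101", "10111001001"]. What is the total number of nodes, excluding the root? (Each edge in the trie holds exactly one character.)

Trie structure (* marks end of a word):
(root)
├─ 0
│  └─ 1
│     └─ 0
│        └─ 0
│           └─ 1
│              └─ 1
│                 └─ 1 *
└─ 1
   ├─ 0 *
   │  └─ 1
   │     ├─ 0
   │     │  └─ 1
   │     │     └─ 0 *
   │     └─ 1
   │        └─ 1
   │           └─ 0
   │              ├─ 0
   │              │  ├─ 0 *
   │              │  └─ 1
   │              │     └─ 0
   │              │        └─ 0
   │              │           ├─ 0 *
   │              │           └─ 1 *
   │              └─ 1 *
   │                 └─ 1
   │                    └─ 0
   │                       └─ 1 *
   └─ 1
      └─ 0
         ├─ 0
         │  └─ 1 *
         │     └─ 0
         │        └─ 0
         │           └─ 1 *
         └─ 1 *
Counting every labelled node above: 35.

35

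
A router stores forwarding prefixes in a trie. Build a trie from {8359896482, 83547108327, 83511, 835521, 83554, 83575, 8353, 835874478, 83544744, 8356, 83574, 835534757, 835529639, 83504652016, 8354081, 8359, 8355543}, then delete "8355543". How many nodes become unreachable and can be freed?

3

After clearing the end-marker at "8355543", prune upward until reaching a node still needed by another word.
The suffix "543" (3 nodes) is used only by "8355543"; the node for "8355" still has the child "2", so pruning stops there.
Nodes removed: 3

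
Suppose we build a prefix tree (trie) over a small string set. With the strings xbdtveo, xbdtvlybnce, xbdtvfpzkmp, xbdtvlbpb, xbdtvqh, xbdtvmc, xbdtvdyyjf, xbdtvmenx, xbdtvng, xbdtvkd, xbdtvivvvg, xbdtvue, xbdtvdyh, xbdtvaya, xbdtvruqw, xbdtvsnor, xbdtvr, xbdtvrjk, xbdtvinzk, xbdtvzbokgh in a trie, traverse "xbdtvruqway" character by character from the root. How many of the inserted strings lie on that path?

Traverse "xbdtvruqway" character by character; count nodes along the way that are marked as word ends.
Prefixes of the query that are stored words: "xbdtvr", "xbdtvruqw"
Count: 2

2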